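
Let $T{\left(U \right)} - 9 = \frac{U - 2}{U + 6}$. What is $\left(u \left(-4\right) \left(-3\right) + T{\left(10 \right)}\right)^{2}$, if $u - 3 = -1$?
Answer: $\frac{4489}{4} \approx 1122.3$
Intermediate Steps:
$u = 2$ ($u = 3 - 1 = 2$)
$T{\left(U \right)} = 9 + \frac{-2 + U}{6 + U}$ ($T{\left(U \right)} = 9 + \frac{U - 2}{U + 6} = 9 + \frac{-2 + U}{6 + U}$)
$\left(u \left(-4\right) \left(-3\right) + T{\left(10 \right)}\right)^{2} = \left(2 \left(-4\right) \left(-3\right) + \frac{2 \left(26 + 5 \cdot 10\right)}{6 + 10}\right)^{2} = \left(\left(-8\right) \left(-3\right) + \frac{2 \left(26 + 50\right)}{16}\right)^{2} = \left(24 + 2 \cdot \frac{1}{16} \cdot 76\right)^{2} = \left(24 + \frac{19}{2}\right)^{2} = \left(\frac{67}{2}\right)^{2} = \frac{4489}{4}$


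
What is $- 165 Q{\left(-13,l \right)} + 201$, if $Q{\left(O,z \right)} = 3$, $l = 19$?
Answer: $-294$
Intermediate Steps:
$- 165 Q{\left(-13,l \right)} + 201 = \left(-165\right) 3 + 201 = -495 + 201 = -294$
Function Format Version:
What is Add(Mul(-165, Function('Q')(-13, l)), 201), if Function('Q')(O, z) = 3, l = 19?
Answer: -294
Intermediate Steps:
Add(Mul(-165, Function('Q')(-13, l)), 201) = Add(Mul(-165, 3), 201) = Add(-495, 201) = -294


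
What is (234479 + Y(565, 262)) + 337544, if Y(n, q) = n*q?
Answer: 720053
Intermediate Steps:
(234479 + Y(565, 262)) + 337544 = (234479 + 565*262) + 337544 = (234479 + 148030) + 337544 = 382509 + 337544 = 720053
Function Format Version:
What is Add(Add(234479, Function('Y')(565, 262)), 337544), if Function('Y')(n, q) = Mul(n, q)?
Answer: 720053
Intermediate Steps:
Add(Add(234479, Function('Y')(565, 262)), 337544) = Add(Add(234479, Mul(565, 262)), 337544) = Add(Add(234479, 148030), 337544) = Add(382509, 337544) = 720053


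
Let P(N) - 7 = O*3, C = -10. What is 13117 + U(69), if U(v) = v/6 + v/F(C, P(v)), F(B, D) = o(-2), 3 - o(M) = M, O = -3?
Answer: 131423/10 ≈ 13142.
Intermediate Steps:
o(M) = 3 - M
P(N) = -2 (P(N) = 7 - 3*3 = 7 - 9 = -2)
F(B, D) = 5 (F(B, D) = 3 - 1*(-2) = 3 + 2 = 5)
U(v) = 11*v/30 (U(v) = v/6 + v/5 = 11*v/30)
13117 + U(69) = 13117 + (11/30)*69 = 13117 + 253/10 = 131423/10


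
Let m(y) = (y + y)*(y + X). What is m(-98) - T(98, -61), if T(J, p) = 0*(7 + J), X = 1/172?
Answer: 825895/43 ≈ 19207.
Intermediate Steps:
X = 1/172 ≈ 0.0058140
T(J, p) = 0
m(y) = 2*y*(1/172 + y) (m(y) = (y + y)*(y + 1/172) = (2*y)*(1/172 + y) = 2*y*(1/172 + y))
m(-98) - T(98, -61) = (1/86)*(-98)*(1 + 172*(-98)) - 1*0 = (1/86)*(-98)*(1 - 16856) + 0 = (1/86)*(-98)*(-16855) + 0 = 825895/43 + 0 = 825895/43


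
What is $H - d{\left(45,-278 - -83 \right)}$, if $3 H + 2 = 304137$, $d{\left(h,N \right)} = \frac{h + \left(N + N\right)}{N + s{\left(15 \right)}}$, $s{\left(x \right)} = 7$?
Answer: $\frac{57176345}{564} \approx 1.0138 \cdot 10^{5}$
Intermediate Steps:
$d{\left(h,N \right)} = \frac{h + 2 N}{7 + N}$ ($d{\left(h,N \right)} = \frac{h + \left(N + N\right)}{N + 7} = \frac{h + 2 N}{7 + N}$)
$H = \frac{304135}{3}$ ($H = - \frac{2}{3} + \frac{1}{3} \cdot 304137 = - \frac{2}{3} + 101379 = \frac{304135}{3} \approx 1.0138 \cdot 10^{5}$)
$H - d{\left(45,-278 - -83 \right)} = \frac{304135}{3} - \frac{45 + 2 \left(-278 - -83\right)}{7 - 195} = \frac{304135}{3} - \frac{45 + 2 \left(-278 + 83\right)}{7 + \left(-278 + 83\right)} = \frac{304135}{3} - \frac{45 + 2 \left(-195\right)}{7 - 195} = \frac{304135}{3} - \frac{45 - 390}{-188} = \frac{304135}{3} - \left(- \frac{1}{188}\right) \left(-345\right) = \frac{304135}{3} - \frac{345}{188} = \frac{57176345}{564}$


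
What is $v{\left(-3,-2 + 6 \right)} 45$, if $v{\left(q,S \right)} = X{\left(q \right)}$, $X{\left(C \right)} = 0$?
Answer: $0$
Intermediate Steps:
$v{\left(q,S \right)} = 0$
$v{\left(-3,-2 + 6 \right)} 45 = 0 \cdot 45 = 0$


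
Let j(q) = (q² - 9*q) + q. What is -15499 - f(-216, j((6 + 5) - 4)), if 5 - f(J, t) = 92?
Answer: -15412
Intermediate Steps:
j(q) = q² - 8*q
f(J, t) = -87 (f(J, t) = 5 - 1*92 = 5 - 92 = -87)
-15499 - f(-216, j((6 + 5) - 4)) = -15499 - 1*(-87) = -15499 + 87 = -15412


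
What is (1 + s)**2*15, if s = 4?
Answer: 375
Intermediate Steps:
(1 + s)**2*15 = (1 + 4)**2*15 = 5**2*15 = 25*15 = 375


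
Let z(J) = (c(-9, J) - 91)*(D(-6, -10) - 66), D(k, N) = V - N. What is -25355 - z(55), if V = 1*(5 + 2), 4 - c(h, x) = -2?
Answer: -29520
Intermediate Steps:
c(h, x) = 6 (c(h, x) = 4 - 1*(-2) = 4 + 2 = 6)
V = 7 (V = 1*7 = 7)
D(k, N) = 7 - N
z(J) = 4165 (z(J) = (6 - 91)*((7 - 1*(-10)) - 66) = -85*((7 + 10) - 66) = -85*(17 - 66) = -85*(-49) = 4165)
-25355 - z(55) = -25355 - 1*4165 = -25355 - 4165 = -29520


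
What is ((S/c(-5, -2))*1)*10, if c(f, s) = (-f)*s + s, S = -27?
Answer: 45/2 ≈ 22.500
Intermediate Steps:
c(f, s) = s - f*s (c(f, s) = -f*s + s = s - f*s)
((S/c(-5, -2))*1)*10 = (-27*(-1/(2*(1 - 1*(-5))))*1)*10 = (-27*(-1/(2*(1 + 5)))*1)*10 = (-27/((-2*6))*1)*10 = (-27/(-12)*1)*10 = (-27*(-1/12)*1)*10 = ((9/4)*1)*10 = (9/4)*10 = 45/2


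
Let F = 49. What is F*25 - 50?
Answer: 1175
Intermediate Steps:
F*25 - 50 = 49*25 - 50 = 1225 - 50 = 1175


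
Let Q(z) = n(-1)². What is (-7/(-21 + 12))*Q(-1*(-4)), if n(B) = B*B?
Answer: 7/9 ≈ 0.77778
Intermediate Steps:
n(B) = B²
Q(z) = 1 (Q(z) = ((-1)²)² = 1² = 1)
(-7/(-21 + 12))*Q(-1*(-4)) = (-7/(-21 + 12))*1 = (-7/(-9))*1 = -⅑*(-7)*1 = (7/9)*1 = 7/9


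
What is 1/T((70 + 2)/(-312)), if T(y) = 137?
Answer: 1/137 ≈ 0.0072993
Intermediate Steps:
1/T((70 + 2)/(-312)) = 1/137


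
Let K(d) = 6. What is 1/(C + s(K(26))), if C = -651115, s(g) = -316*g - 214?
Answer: -1/653225 ≈ -1.5309e-6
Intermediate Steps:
s(g) = -214 - 316*g
1/(C + s(K(26))) = 1/(-651115 + (-214 - 316*6)) = 1/(-651115 + (-214 - 1896)) = 1/(-651115 - 2110) = 1/(-653225) = -1/653225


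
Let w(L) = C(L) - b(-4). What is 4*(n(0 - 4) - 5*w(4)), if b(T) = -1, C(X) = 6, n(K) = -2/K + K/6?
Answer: -422/3 ≈ -140.67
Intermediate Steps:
n(K) = -2/K + K/6 (n(K) = -2/K + K*(⅙) = -2/K + K/6)
w(L) = 7 (w(L) = 6 - 1*(-1) = 6 + 1 = 7)
4*(n(0 - 4) - 5*w(4)) = 4*((-2/(0 - 4) + (0 - 4)/6) - 5*7) = 4*((-2/(-4) + (⅙)*(-4)) - 35) = 4*((-2*(-¼) - ⅔) - 35) = 4*((½ - ⅔) - 35) = 4*(-⅙ - 35) = 4*(-211/6) = -422/3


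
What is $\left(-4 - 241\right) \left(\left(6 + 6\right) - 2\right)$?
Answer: $-2450$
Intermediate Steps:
$\left(-4 - 241\right) \left(\left(6 + 6\right) - 2\right) = \left(-4 - 241\right) \left(12 - 2\right) = \left(-245\right) 10 = -2450$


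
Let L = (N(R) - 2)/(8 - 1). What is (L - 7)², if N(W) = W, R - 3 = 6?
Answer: 36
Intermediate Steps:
R = 9 (R = 3 + 6 = 9)
L = 1 (L = (9 - 2)/(8 - 1) = 7/7 = 7*(⅐) = 1)
(L - 7)² = (1 - 7)² = (-6)² = 36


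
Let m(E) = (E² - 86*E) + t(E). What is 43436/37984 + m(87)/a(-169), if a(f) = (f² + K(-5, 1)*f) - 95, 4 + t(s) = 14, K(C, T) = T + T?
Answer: 38295383/33387936 ≈ 1.1470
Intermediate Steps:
K(C, T) = 2*T
t(s) = 10 (t(s) = -4 + 14 = 10)
m(E) = 10 + E² - 86*E (m(E) = (E² - 86*E) + 10 = 10 + E² - 86*E)
a(f) = -95 + f² + 2*f (a(f) = (f² + (2*1)*f) - 95 = (f² + 2*f) - 95 = -95 + f² + 2*f)
43436/37984 + m(87)/a(-169) = 43436/37984 + (10 + 87² - 86*87)/(-95 + (-169)² + 2*(-169)) = 43436*(1/37984) + (10 + 7569 - 7482)/(-95 + 28561 - 338) = 10859/9496 + 97/28128 = 38295383/33387936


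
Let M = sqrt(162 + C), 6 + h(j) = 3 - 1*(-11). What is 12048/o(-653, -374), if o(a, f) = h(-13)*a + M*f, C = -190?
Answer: -3933672/1950419 + 563244*I*sqrt(7)/1950419 ≈ -2.0168 + 0.76404*I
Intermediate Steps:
h(j) = 8 (h(j) = -6 + (3 - 1*(-11)) = -6 + (3 + 11) = -6 + 14 = 8)
M = 2*I*sqrt(7) (M = sqrt(162 - 190) = sqrt(-28) = 2*I*sqrt(7) ≈ 5.2915*I)
o(a, f) = 8*a + 2*I*f*sqrt(7) (o(a, f) = 8*a + (2*I*sqrt(7))*f = 8*a + 2*I*f*sqrt(7))
12048/o(-653, -374) = 12048/(8*(-653) + 2*I*(-374)*sqrt(7)) = 12048/(-5224 - 748*I*sqrt(7))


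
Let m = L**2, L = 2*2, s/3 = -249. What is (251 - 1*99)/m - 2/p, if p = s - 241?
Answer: 2347/247 ≈ 9.5020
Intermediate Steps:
s = -747 (s = 3*(-249) = -747)
p = -988 (p = -747 - 241 = -988)
L = 4
m = 16 (m = 4**2 = 16)
(251 - 1*99)/m - 2/p = (251 - 1*99)/16 - 2/(-988) = (251 - 99)*(1/16) - 2*(-1/988) = 152*(1/16) + 1/494 = 19/2 + 1/494 = 2347/247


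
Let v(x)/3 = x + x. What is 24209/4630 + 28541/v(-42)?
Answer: -63022081/583380 ≈ -108.03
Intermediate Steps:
v(x) = 6*x (v(x) = 3*(x + x) = 3*(2*x) = 6*x)
24209/4630 + 28541/v(-42) = 24209/4630 + 28541/((6*(-42))) = 24209*(1/4630) + 28541/(-252) = 24209/4630 + 28541*(-1/252) = 24209/4630 - 28541/252 = -63022081/583380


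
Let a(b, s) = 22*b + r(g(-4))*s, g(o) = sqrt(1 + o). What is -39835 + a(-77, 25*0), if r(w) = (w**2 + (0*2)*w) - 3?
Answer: -41529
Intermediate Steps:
r(w) = -3 + w**2 (r(w) = (w**2 + 0*w) - 3 = (w**2 + 0) - 3 = w**2 - 3 = -3 + w**2)
a(b, s) = -6*s + 22*b (a(b, s) = 22*b + (-3 + (sqrt(1 - 4))**2)*s = 22*b + (-3 + (sqrt(-3))**2)*s = 22*b + (-3 + (I*sqrt(3))**2)*s = 22*b + (-3 - 3)*s = 22*b - 6*s = -6*s + 22*b)
-39835 + a(-77, 25*0) = -39835 + (-150*0 + 22*(-77)) = -39835 + (-6*0 - 1694) = -39835 + (0 - 1694) = -39835 - 1694 = -41529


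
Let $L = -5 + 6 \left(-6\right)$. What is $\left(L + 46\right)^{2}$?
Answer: $25$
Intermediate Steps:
$L = -41$ ($L = -5 - 36 = -41$)
$\left(L + 46\right)^{2} = \left(-41 + 46\right)^{2} = 5^{2} = 25$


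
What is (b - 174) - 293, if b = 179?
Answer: -288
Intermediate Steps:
(b - 174) - 293 = (179 - 174) - 293 = 5 - 293 = -288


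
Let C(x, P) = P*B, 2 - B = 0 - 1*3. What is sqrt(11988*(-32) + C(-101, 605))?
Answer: I*sqrt(380591) ≈ 616.92*I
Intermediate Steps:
B = 5 (B = 2 - (0 - 1*3) = 2 - (0 - 3) = 2 - 1*(-3) = 2 + 3 = 5)
C(x, P) = 5*P (C(x, P) = P*5 = 5*P)
sqrt(11988*(-32) + C(-101, 605)) = sqrt(11988*(-32) + 5*605) = sqrt(-383616 + 3025) = sqrt(-380591) = I*sqrt(380591)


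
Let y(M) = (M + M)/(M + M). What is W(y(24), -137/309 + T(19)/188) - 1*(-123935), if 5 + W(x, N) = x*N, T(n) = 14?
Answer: 3599660065/29046 ≈ 1.2393e+5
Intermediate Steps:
y(M) = 1 (y(M) = (2*M)/((2*M)) = (2*M)*(1/(2*M)) = 1)
W(x, N) = -5 + N*x (W(x, N) = -5 + x*N = -5 + N*x)
W(y(24), -137/309 + T(19)/188) - 1*(-123935) = (-5 + (-137/309 + 14/188)*1) - 1*(-123935) = (-5 + (-137*1/309 + 14*(1/188))*1) + 123935 = (-5 + (-137/309 + 7/94)*1) + 123935 = (-5 - 10715/29046*1) + 123935 = (-5 - 10715/29046) + 123935 = -155945/29046 + 123935 = 3599660065/29046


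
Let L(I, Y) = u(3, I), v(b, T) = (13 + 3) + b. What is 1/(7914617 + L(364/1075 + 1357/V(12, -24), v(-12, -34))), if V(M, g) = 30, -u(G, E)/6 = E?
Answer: 1075/8507919336 ≈ 1.2635e-7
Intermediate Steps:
u(G, E) = -6*E
v(b, T) = 16 + b
L(I, Y) = -6*I
1/(7914617 + L(364/1075 + 1357/V(12, -24), v(-12, -34))) = 1/(7914617 - 6*(364/1075 + 1357/30)) = 1/(7914617 - 6*293939/6450) = 1/(7914617 - 293939/1075) = 1/(8507919336/1075) = 1075/8507919336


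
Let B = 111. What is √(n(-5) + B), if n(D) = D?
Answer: √106 ≈ 10.296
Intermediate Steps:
√(n(-5) + B) = √(-5 + 111) = √106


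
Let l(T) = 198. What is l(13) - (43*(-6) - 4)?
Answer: 460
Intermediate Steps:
l(13) - (43*(-6) - 4) = 198 - (43*(-6) - 4) = 198 - (-258 - 4) = 198 - 1*(-262) = 198 + 262 = 460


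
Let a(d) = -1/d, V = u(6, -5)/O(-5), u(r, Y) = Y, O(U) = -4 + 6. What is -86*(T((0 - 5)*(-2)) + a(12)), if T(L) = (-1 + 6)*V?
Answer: 6493/6 ≈ 1082.2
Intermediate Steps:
O(U) = 2
V = -5/2 ≈ -2.5000
T(L) = -25/2 (T(L) = (-1 + 6)*(-5/2) = 5*(-5/2) = -25/2)
-86*(T((0 - 5)*(-2)) + a(12)) = -86*(-25/2 - 1/12) = -86*(-151/12) = 6493/6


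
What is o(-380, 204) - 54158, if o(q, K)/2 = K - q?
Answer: -52990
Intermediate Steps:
o(q, K) = -2*q + 2*K (o(q, K) = 2*(K - q) = -2*q + 2*K)
o(-380, 204) - 54158 = (-2*(-380) + 2*204) - 54158 = (760 + 408) - 54158 = 1168 - 54158 = -52990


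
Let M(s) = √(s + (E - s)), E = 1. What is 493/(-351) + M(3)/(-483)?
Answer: -79490/56511 ≈ -1.4066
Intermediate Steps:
M(s) = 1 (M(s) = √(s + (1 - s)) = √1 = 1)
493/(-351) + M(3)/(-483) = 493/(-351) + 1/(-483) = 493*(-1/351) + 1*(-1/483) = -493/351 - 1/483 = -79490/56511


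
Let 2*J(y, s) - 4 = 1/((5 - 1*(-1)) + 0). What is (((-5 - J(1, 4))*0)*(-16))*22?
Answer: 0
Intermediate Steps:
J(y, s) = 25/12 (J(y, s) = 2 + 1/(2*((5 - 1*(-1)) + 0)) = 2 + 1/(2*((5 + 1) + 0)) = 2 + 1/(2*(6 + 0)) = 2 + (1/2)/6 = 2 + (1/2)*(1/6) = 2 + 1/12 = 25/12)
(((-5 - J(1, 4))*0)*(-16))*22 = (((-5 - 1*25/12)*0)*(-16))*22 = (((-5 - 25/12)*0)*(-16))*22 = (-85/12*0*(-16))*22 = (0*(-16))*22 = 0*22 = 0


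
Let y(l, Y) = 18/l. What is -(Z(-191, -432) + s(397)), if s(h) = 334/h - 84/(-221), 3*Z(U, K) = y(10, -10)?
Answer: -799021/438685 ≈ -1.8214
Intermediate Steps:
Z(U, K) = 3/5 (Z(U, K) = (18/10)/3 = (18*(1/10))/3 = (1/3)*(9/5) = 3/5)
s(h) = 84/221 + 334/h (s(h) = 334/h - 84*(-1/221) = 334/h + 84/221 = 84/221 + 334/h)
-(Z(-191, -432) + s(397)) = -(3/5 + (84/221 + 334/397)) = -(3/5 + 107162/87737) = -1*799021/438685 = -799021/438685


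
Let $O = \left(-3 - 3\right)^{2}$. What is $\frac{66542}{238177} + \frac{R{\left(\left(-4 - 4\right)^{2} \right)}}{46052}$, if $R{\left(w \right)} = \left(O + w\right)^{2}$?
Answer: $\frac{46949674}{94556269} \approx 0.49653$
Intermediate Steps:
$O = 36$ ($O = \left(-6\right)^{2} = 36$)
$R{\left(w \right)} = \left(36 + w\right)^{2}$
$\frac{66542}{238177} + \frac{R{\left(\left(-4 - 4\right)^{2} \right)}}{46052} = \frac{66542}{238177} + \frac{\left(36 + \left(-4 - 4\right)^{2}\right)^{2}}{46052} = 66542 \cdot \frac{1}{238177} + \left(36 + \left(-8\right)^{2}\right)^{2} \cdot \frac{1}{46052} = \frac{66542}{238177} + \left(36 + 64\right)^{2} \cdot \frac{1}{46052} = \frac{66542}{238177} + 100^{2} \cdot \frac{1}{46052} = \frac{66542}{238177} + 10000 \cdot \frac{1}{46052} = \frac{66542}{238177} + \frac{2500}{11513} = \frac{46949674}{94556269}$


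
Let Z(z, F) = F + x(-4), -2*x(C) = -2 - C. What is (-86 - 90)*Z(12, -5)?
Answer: 1056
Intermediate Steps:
x(C) = 1 + C/2 (x(C) = -(-2 - C)/2 = 1 + C/2)
Z(z, F) = -1 + F (Z(z, F) = F + (1 + (1/2)*(-4)) = F + (1 - 2) = F - 1 = -1 + F)
(-86 - 90)*Z(12, -5) = (-86 - 90)*(-1 - 5) = -176*(-6) = 1056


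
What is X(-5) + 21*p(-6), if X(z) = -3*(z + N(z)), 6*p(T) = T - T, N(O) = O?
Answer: 30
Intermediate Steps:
p(T) = 0 (p(T) = (T - T)/6 = (⅙)*0 = 0)
X(z) = -6*z (X(z) = -3*(z + z) = -6*z)
X(-5) + 21*p(-6) = -6*(-5) + 21*0 = 30 + 0 = 30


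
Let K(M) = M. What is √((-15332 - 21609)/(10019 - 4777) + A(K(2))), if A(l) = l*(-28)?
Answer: I*√1732444306/5242 ≈ 7.9402*I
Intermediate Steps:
A(l) = -28*l
√((-15332 - 21609)/(10019 - 4777) + A(K(2))) = √((-15332 - 21609)/(10019 - 4777) - 28*2) = √(-36941/5242 - 56) = √(-330493/5242) = I*√1732444306/5242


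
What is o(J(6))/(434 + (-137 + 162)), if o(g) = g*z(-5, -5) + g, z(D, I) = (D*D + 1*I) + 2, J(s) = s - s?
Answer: 0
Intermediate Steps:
J(s) = 0
z(D, I) = 2 + I + D² (z(D, I) = (D² + I) + 2 = (I + D²) + 2 = 2 + I + D²)
o(g) = 23*g (o(g) = g*(2 - 5 + (-5)²) + g = g*(2 - 5 + 25) + g = g*22 + g = 22*g + g = 23*g)
o(J(6))/(434 + (-137 + 162)) = (23*0)/(434 + (-137 + 162)) = 0/(434 + 25) = 0/459 = 0*(1/459) = 0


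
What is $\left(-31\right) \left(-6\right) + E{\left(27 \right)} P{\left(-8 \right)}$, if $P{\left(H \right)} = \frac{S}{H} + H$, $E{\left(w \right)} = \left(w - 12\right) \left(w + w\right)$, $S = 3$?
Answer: $- \frac{26391}{4} \approx -6597.8$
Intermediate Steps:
$E{\left(w \right)} = 2 w \left(-12 + w\right)$ ($E{\left(w \right)} = \left(-12 + w\right) 2 w = 2 w \left(-12 + w\right)$)
$P{\left(H \right)} = H + \frac{3}{H}$ ($P{\left(H \right)} = \frac{3}{H} + H = H + \frac{3}{H}$)
$\left(-31\right) \left(-6\right) + E{\left(27 \right)} P{\left(-8 \right)} = \left(-31\right) \left(-6\right) + 2 \cdot 27 \left(-12 + 27\right) \left(-8 + \frac{3}{-8}\right) = 186 + 2 \cdot 27 \cdot 15 \left(-8 + 3 \left(- \frac{1}{8}\right)\right) = 186 + 810 \left(-8 - \frac{3}{8}\right) = 186 + 810 \left(- \frac{67}{8}\right) = 186 - \frac{27135}{4} = - \frac{26391}{4}$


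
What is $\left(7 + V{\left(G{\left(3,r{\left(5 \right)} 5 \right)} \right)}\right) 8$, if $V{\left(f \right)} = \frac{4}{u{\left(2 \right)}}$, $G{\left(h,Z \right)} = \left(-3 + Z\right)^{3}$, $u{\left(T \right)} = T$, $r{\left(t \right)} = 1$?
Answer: $72$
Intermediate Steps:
$V{\left(f \right)} = 2$ ($V{\left(f \right)} = \frac{4}{2} = 4 \cdot \frac{1}{2} = 2$)
$\left(7 + V{\left(G{\left(3,r{\left(5 \right)} 5 \right)} \right)}\right) 8 = \left(7 + 2\right) 8 = 9 \cdot 8 = 72$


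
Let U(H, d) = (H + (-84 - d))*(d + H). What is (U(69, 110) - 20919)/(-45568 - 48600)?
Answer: 21647/47084 ≈ 0.45975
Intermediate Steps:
U(H, d) = (H + d)*(-84 + H - d) (U(H, d) = (-84 + H - d)*(H + d) = (H + d)*(-84 + H - d))
(U(69, 110) - 20919)/(-45568 - 48600) = ((69² - 1*110² - 84*69 - 84*110) - 20919)/(-45568 - 48600) = ((4761 - 1*12100 - 5796 - 9240) - 20919)/(-94168) = ((4761 - 12100 - 5796 - 9240) - 20919)*(-1/94168) = (-22375 - 20919)*(-1/94168) = -43294*(-1/94168) = 21647/47084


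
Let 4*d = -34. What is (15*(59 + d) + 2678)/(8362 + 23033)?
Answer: 6871/62790 ≈ 0.10943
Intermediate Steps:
d = -17/2 (d = (¼)*(-34) = -17/2 ≈ -8.5000)
(15*(59 + d) + 2678)/(8362 + 23033) = (15*(59 - 17/2) + 2678)/(8362 + 23033) = (15*(101/2) + 2678)/31395 = (1515/2 + 2678)*(1/31395) = (6871/2)*(1/31395) = 6871/62790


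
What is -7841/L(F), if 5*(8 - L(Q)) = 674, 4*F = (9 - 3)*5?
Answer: 39205/634 ≈ 61.838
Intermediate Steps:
F = 15/2 (F = ((9 - 3)*5)/4 = (6*5)/4 = (¼)*30 = 15/2 ≈ 7.5000)
L(Q) = -634/5 (L(Q) = 8 - ⅕*674 = 8 - 674/5 = -634/5)
-7841/L(F) = -7841/(-634/5) = -7841*(-5/634) = 39205/634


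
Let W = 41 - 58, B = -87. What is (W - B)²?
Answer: 4900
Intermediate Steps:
W = -17
(W - B)² = (-17 - 1*(-87))² = (-17 + 87)² = 70² = 4900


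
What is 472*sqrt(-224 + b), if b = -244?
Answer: 2832*I*sqrt(13) ≈ 10211.0*I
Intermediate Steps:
472*sqrt(-224 + b) = 472*sqrt(-224 - 244) = 472*sqrt(-468) = 472*(6*I*sqrt(13)) = 2832*I*sqrt(13)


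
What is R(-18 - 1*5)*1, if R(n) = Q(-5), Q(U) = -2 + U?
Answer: -7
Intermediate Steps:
R(n) = -7 (R(n) = -2 - 5 = -7)
R(-18 - 1*5)*1 = -7*1 = -7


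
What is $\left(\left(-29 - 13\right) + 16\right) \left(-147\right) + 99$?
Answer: $3921$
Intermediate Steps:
$\left(\left(-29 - 13\right) + 16\right) \left(-147\right) + 99 = \left(-42 + 16\right) \left(-147\right) + 99 = \left(-26\right) \left(-147\right) + 99 = 3822 + 99 = 3921$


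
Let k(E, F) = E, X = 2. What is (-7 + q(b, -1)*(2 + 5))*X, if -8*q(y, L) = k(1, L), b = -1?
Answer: -63/4 ≈ -15.750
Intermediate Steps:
q(y, L) = -⅛ (q(y, L) = -⅛*1 = -⅛)
(-7 + q(b, -1)*(2 + 5))*X = (-7 - (2 + 5)/8)*2 = (-7 - ⅛*7)*2 = (-7 - 7/8)*2 = -63/8*2 = -63/4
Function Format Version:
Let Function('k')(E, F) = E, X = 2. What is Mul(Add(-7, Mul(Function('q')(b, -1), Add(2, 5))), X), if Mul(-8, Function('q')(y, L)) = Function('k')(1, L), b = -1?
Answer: Rational(-63, 4) ≈ -15.750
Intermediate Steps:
Function('q')(y, L) = Rational(-1, 8) (Function('q')(y, L) = Mul(Rational(-1, 8), 1) = Rational(-1, 8))
Mul(Add(-7, Mul(Function('q')(b, -1), Add(2, 5))), X) = Mul(Add(-7, Mul(Rational(-1, 8), Add(2, 5))), 2) = Mul(Add(-7, Mul(Rational(-1, 8), 7)), 2) = Mul(Add(-7, Rational(-7, 8)), 2) = Mul(Rational(-63, 8), 2) = Rational(-63, 4)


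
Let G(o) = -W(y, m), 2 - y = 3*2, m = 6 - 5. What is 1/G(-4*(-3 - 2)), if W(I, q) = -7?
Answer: ⅐ ≈ 0.14286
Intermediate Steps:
m = 1
y = -4 (y = 2 - 3*2 = 2 - 1*6 = 2 - 6 = -4)
G(o) = 7 (G(o) = -1*(-7) = 7)
1/G(-4*(-3 - 2)) = 1/7 = ⅐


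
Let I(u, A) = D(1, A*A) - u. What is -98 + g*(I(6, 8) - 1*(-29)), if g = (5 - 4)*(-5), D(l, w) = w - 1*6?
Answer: -503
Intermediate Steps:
D(l, w) = -6 + w (D(l, w) = w - 6 = -6 + w)
I(u, A) = -6 + A² - u (I(u, A) = (-6 + A*A) - u = (-6 + A²) - u = -6 + A² - u)
g = -5 (g = 1*(-5) = -5)
-98 + g*(I(6, 8) - 1*(-29)) = -98 - 5*((-6 + 8² - 1*6) - 1*(-29)) = -98 - 5*((-6 + 64 - 6) + 29) = -98 - 5*(52 + 29) = -98 - 5*81 = -98 - 405 = -503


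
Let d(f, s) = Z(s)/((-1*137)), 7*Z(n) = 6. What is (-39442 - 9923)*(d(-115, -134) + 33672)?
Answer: -1594067034330/959 ≈ -1.6622e+9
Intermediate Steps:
Z(n) = 6/7 (Z(n) = (⅐)*6 = 6/7)
d(f, s) = -6/959 (d(f, s) = 6/(7*((-1*137))) = (6/7)/(-137) = (6/7)*(-1/137) = -6/959)
(-39442 - 9923)*(d(-115, -134) + 33672) = (-39442 - 9923)*(-6/959 + 33672) = -49365*32291442/959 = -1594067034330/959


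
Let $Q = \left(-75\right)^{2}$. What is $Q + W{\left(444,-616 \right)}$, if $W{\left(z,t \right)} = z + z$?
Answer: $6513$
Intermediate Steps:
$W{\left(z,t \right)} = 2 z$
$Q = 5625$
$Q + W{\left(444,-616 \right)} = 5625 + 2 \cdot 444 = 5625 + 888 = 6513$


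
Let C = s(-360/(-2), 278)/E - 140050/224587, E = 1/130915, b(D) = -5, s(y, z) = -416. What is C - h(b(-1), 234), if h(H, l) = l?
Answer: -12231204449088/224587 ≈ -5.4461e+7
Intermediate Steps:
E = 1/130915 ≈ 7.6385e-6
C = -12231151895730/224587 (C = -416/1/130915 - 140050/224587 = -416*130915 - 140050*1/224587 = -54460640 - 140050/224587 = -12231151895730/224587 ≈ -5.4461e+7)
C - h(b(-1), 234) = -12231151895730/224587 - 1*234 = -12231151895730/224587 - 234 = -12231204449088/224587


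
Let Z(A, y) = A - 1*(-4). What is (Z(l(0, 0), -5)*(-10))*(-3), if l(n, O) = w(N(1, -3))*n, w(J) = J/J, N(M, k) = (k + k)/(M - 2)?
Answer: 120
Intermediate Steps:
N(M, k) = 2*k/(-2 + M) (N(M, k) = (2*k)/(-2 + M) = 2*k/(-2 + M))
w(J) = 1
l(n, O) = n (l(n, O) = 1*n = n)
Z(A, y) = 4 + A (Z(A, y) = A + 4 = 4 + A)
(Z(l(0, 0), -5)*(-10))*(-3) = ((4 + 0)*(-10))*(-3) = (4*(-10))*(-3) = -40*(-3) = 120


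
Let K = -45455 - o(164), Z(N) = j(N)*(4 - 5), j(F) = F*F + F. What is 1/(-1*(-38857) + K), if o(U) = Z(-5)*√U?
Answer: -3299/21734002 - 10*√41/10867001 ≈ -0.00015768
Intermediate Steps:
j(F) = F + F² (j(F) = F² + F = F + F²)
Z(N) = -N*(1 + N) (Z(N) = (N*(1 + N))*(4 - 5) = (N*(1 + N))*(-1) = -N*(1 + N))
o(U) = -20*√U (o(U) = (-1*(-5)*(1 - 5))*√U = (-1*(-5)*(-4))*√U = -20*√U)
K = -45455 + 40*√41 (K = -45455 - (-20)*√164 = -45455 - (-20)*2*√41 = -45455 - (-40)*√41 = -45455 + 40*√41 ≈ -45199.)
1/(-1*(-38857) + K) = 1/(-1*(-38857) + (-45455 + 40*√41)) = 1/(38857 + (-45455 + 40*√41)) = 1/(-6598 + 40*√41)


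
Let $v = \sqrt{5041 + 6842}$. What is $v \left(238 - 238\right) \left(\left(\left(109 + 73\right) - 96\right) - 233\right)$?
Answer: $0$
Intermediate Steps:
$v = \sqrt{11883} \approx 109.01$
$v \left(238 - 238\right) \left(\left(\left(109 + 73\right) - 96\right) - 233\right) = \sqrt{11883} \left(238 - 238\right) \left(\left(\left(109 + 73\right) - 96\right) - 233\right) = \sqrt{11883} \cdot 0 \left(\left(182 - 96\right) - 233\right) = \sqrt{11883} \cdot 0 \left(86 - 233\right) = \sqrt{11883} \cdot 0 \left(-147\right) = \sqrt{11883} \cdot 0 = 0$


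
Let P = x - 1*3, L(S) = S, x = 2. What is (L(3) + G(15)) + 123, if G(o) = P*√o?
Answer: 126 - √15 ≈ 122.13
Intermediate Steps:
P = -1 (P = 2 - 1*3 = 2 - 3 = -1)
G(o) = -√o
(L(3) + G(15)) + 123 = (3 - √15) + 123 = 126 - √15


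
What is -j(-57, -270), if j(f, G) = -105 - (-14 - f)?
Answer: 148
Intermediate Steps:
j(f, G) = -91 + f (j(f, G) = -105 + (14 + f) = -91 + f)
-j(-57, -270) = -(-91 - 57) = -1*(-148) = 148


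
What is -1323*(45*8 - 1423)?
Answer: 1406349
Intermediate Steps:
-1323*(45*8 - 1423) = -1323*(360 - 1423) = -1323*(-1063) = 1406349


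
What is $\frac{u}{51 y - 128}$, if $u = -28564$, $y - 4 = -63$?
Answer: $\frac{28564}{3137} \approx 9.1055$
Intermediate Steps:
$y = -59$ ($y = 4 - 63 = -59$)
$\frac{u}{51 y - 128} = - \frac{28564}{51 \left(-59\right) - 128} = - \frac{28564}{-3009 - 128} = - \frac{28564}{-3137} = \left(-28564\right) \left(- \frac{1}{3137}\right) = \frac{28564}{3137}$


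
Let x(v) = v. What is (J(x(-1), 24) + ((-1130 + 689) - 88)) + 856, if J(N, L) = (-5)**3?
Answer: 202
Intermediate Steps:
J(N, L) = -125
(J(x(-1), 24) + ((-1130 + 689) - 88)) + 856 = (-125 + ((-1130 + 689) - 88)) + 856 = (-125 + (-441 - 88)) + 856 = (-125 - 529) + 856 = -654 + 856 = 202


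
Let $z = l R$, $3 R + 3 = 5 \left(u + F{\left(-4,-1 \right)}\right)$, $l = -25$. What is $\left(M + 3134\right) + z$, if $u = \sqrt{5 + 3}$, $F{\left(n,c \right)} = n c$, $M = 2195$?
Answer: $\frac{15562}{3} - \frac{250 \sqrt{2}}{3} \approx 5069.5$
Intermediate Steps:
$F{\left(n,c \right)} = c n$
$u = 2 \sqrt{2}$ ($u = \sqrt{8} = 2 \sqrt{2} \approx 2.8284$)
$R = \frac{17}{3} + \frac{10 \sqrt{2}}{3}$ ($R = -1 + \frac{5 \left(2 \sqrt{2} - -4\right)}{3} = -1 + \frac{5 \left(2 \sqrt{2} + 4\right)}{3} = -1 + \frac{5 \left(4 + 2 \sqrt{2}\right)}{3} = -1 + \frac{20 + 10 \sqrt{2}}{3} = -1 + \left(\frac{20}{3} + \frac{10 \sqrt{2}}{3}\right) = \frac{17}{3} + \frac{10 \sqrt{2}}{3} \approx 10.381$)
$z = - \frac{425}{3} - \frac{250 \sqrt{2}}{3}$ ($z = - 25 \left(\frac{17}{3} + \frac{10 \sqrt{2}}{3}\right) = - \frac{425}{3} - \frac{250 \sqrt{2}}{3} \approx -259.52$)
$\left(M + 3134\right) + z = \left(2195 + 3134\right) - \left(\frac{425}{3} + \frac{250 \sqrt{2}}{3}\right) = 5329 - \left(\frac{425}{3} + \frac{250 \sqrt{2}}{3}\right) = \frac{15562}{3} - \frac{250 \sqrt{2}}{3}$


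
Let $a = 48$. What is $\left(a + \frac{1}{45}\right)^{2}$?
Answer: $\frac{4669921}{2025} \approx 2306.1$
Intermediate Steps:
$\left(a + \frac{1}{45}\right)^{2} = \left(48 + \frac{1}{45}\right)^{2} = \left(\frac{2161}{45}\right)^{2} = \frac{4669921}{2025}$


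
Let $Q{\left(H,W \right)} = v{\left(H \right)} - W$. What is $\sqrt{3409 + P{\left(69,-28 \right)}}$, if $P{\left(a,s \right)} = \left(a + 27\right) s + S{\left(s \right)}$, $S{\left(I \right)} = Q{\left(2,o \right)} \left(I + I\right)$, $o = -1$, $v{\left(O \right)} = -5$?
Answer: $3 \sqrt{105} \approx 30.741$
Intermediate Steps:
$Q{\left(H,W \right)} = -5 - W$
$S{\left(I \right)} = - 8 I$ ($S{\left(I \right)} = \left(-5 - -1\right) \left(I + I\right) = \left(-5 + 1\right) 2 I = - 4 \cdot 2 I = - 8 I$)
$P{\left(a,s \right)} = - 8 s + s \left(27 + a\right)$ ($P{\left(a,s \right)} = \left(a + 27\right) s - 8 s = \left(27 + a\right) s - 8 s = s \left(27 + a\right) - 8 s = - 8 s + s \left(27 + a\right)$)
$\sqrt{3409 + P{\left(69,-28 \right)}} = \sqrt{3409 - 28 \left(19 + 69\right)} = \sqrt{3409 - 2464} = \sqrt{945} = 3 \sqrt{105}$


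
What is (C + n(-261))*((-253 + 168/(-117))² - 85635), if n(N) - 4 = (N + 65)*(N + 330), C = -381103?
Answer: 1393672773382/169 ≈ 8.2466e+9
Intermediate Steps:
n(N) = 4 + (65 + N)*(330 + N) (n(N) = 4 + (N + 65)*(N + 330) = 4 + (65 + N)*(330 + N))
(C + n(-261))*((-253 + 168/(-117))² - 85635) = (-381103 + (21454 + (-261)² + 395*(-261)))*((-253 + 168/(-117))² - 85635) = (-381103 + (21454 + 68121 - 103095))*((-253 + 168*(-1/117))² - 85635) = (-381103 - 13520)*((-253 - 56/39)² - 85635) = -394623*((-9923/39)² - 85635) = -394623*(98465929/1521 - 85635) = -394623*(-31784906/1521) = 1393672773382/169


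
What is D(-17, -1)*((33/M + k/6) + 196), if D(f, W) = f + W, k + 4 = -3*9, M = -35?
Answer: -119631/35 ≈ -3418.0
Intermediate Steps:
k = -31 (k = -4 - 3*9 = -4 - 27 = -31)
D(f, W) = W + f
D(-17, -1)*((33/M + k/6) + 196) = (-1 - 17)*((33/(-35) - 31/6) + 196) = -18*((33*(-1/35) - 31*1/6) + 196) = -18*((-33/35 - 31/6) + 196) = -18*(-1283/210 + 196) = -18*39877/210 = -119631/35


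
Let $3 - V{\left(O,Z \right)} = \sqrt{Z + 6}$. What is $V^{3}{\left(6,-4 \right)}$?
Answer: $\left(3 - \sqrt{2}\right)^{3} \approx 3.9878$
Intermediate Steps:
$V{\left(O,Z \right)} = 3 - \sqrt{6 + Z}$ ($V{\left(O,Z \right)} = 3 - \sqrt{Z + 6} = 3 - \sqrt{6 + Z}$)
$V^{3}{\left(6,-4 \right)} = \left(3 - \sqrt{6 - 4}\right)^{3} = \left(3 - \sqrt{2}\right)^{3}$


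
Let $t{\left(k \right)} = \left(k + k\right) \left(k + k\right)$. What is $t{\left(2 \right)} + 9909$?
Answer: $9925$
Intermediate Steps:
$t{\left(k \right)} = 4 k^{2}$ ($t{\left(k \right)} = 2 k 2 k = 4 k^{2}$)
$t{\left(2 \right)} + 9909 = 4 \cdot 2^{2} + 9909 = 4 \cdot 4 + 9909 = 16 + 9909 = 9925$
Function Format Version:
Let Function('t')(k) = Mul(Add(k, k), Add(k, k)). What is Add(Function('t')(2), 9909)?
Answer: 9925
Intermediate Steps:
Function('t')(k) = Mul(4, Pow(k, 2)) (Function('t')(k) = Mul(Mul(2, k), Mul(2, k)) = Mul(4, Pow(k, 2)))
Add(Function('t')(2), 9909) = Add(Mul(4, Pow(2, 2)), 9909) = Add(Mul(4, 4), 9909) = Add(16, 9909) = 9925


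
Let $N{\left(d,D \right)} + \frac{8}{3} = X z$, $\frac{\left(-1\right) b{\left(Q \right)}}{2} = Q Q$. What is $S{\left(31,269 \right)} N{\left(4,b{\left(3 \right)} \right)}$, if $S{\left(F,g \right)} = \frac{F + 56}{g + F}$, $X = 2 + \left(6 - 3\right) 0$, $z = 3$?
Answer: $\frac{29}{30} \approx 0.96667$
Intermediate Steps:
$b{\left(Q \right)} = - 2 Q^{2}$ ($b{\left(Q \right)} = - 2 Q Q = - 2 Q^{2}$)
$X = 2$ ($X = 2 + 3 \cdot 0 = 2 + 0 = 2$)
$S{\left(F,g \right)} = \frac{56 + F}{F + g}$
$N{\left(d,D \right)} = \frac{10}{3}$ ($N{\left(d,D \right)} = - \frac{8}{3} + 2 \cdot 3 = - \frac{8}{3} + 6 = \frac{10}{3}$)
$S{\left(31,269 \right)} N{\left(4,b{\left(3 \right)} \right)} = \frac{56 + 31}{31 + 269} \cdot \frac{10}{3} = \frac{1}{300} \cdot 87 \cdot \frac{10}{3} = \frac{29}{100} \cdot \frac{10}{3} = \frac{29}{30}$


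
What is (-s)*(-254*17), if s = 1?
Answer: 4318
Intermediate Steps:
(-s)*(-254*17) = (-1*1)*(-254*17) = -1*(-4318) = 4318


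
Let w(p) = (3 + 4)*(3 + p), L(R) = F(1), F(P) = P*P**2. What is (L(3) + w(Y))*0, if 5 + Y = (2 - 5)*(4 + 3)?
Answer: 0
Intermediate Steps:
F(P) = P**3
L(R) = 1 (L(R) = 1**3 = 1)
Y = -26 (Y = -5 + (2 - 5)*(4 + 3) = -5 - 3*7 = -5 - 21 = -26)
w(p) = 21 + 7*p (w(p) = 7*(3 + p) = 21 + 7*p)
(L(3) + w(Y))*0 = (1 + (21 + 7*(-26)))*0 = (1 + (21 - 182))*0 = (1 - 161)*0 = -160*0 = 0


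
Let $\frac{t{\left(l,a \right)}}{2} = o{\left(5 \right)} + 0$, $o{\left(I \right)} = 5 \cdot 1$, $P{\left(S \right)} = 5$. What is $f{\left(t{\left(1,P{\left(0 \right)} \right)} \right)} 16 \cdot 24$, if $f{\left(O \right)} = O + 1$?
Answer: $4224$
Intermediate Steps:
$o{\left(I \right)} = 5$
$t{\left(l,a \right)} = 10$ ($t{\left(l,a \right)} = 2 \left(5 + 0\right) = 2 \cdot 5 = 10$)
$f{\left(O \right)} = 1 + O$
$f{\left(t{\left(1,P{\left(0 \right)} \right)} \right)} 16 \cdot 24 = \left(1 + 10\right) 16 \cdot 24 = 11 \cdot 16 \cdot 24 = 176 \cdot 24 = 4224$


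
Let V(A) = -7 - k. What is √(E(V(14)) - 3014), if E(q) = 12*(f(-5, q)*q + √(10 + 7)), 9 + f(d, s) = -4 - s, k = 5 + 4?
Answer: √(-3590 + 12*√17) ≈ 59.502*I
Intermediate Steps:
k = 9
f(d, s) = -13 - s (f(d, s) = -9 + (-4 - s) = -13 - s)
V(A) = -16 (V(A) = -7 - 1*9 = -7 - 9 = -16)
E(q) = 12*√17 + 12*q*(-13 - q) (E(q) = 12*((-13 - q)*q + √(10 + 7)) = 12*(q*(-13 - q) + √17) = 12*(√17 + q*(-13 - q)) = 12*√17 + 12*q*(-13 - q))
√(E(V(14)) - 3014) = √((12*√17 - 12*(-16)*(13 - 16)) - 3014) = √((12*√17 - 12*(-16)*(-3)) - 3014) = √((12*√17 - 576) - 3014) = √((-576 + 12*√17) - 3014) = √(-3590 + 12*√17)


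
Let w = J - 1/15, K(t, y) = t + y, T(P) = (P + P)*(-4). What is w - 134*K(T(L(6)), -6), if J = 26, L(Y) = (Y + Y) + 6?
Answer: 301889/15 ≈ 20126.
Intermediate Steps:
L(Y) = 6 + 2*Y (L(Y) = 2*Y + 6 = 6 + 2*Y)
T(P) = -8*P (T(P) = (2*P)*(-4) = -8*P)
w = 389/15 (w = 26 - 1/15 = 389/15 ≈ 25.933)
w - 134*K(T(L(6)), -6) = 389/15 - 134*(-8*(6 + 2*6) - 6) = 389/15 - 134*(-8*(6 + 12) - 6) = 389/15 - 134*(-8*18 - 6) = 389/15 - 134*(-144 - 6) = 389/15 - 134*(-150) = 389/15 + 20100 = 301889/15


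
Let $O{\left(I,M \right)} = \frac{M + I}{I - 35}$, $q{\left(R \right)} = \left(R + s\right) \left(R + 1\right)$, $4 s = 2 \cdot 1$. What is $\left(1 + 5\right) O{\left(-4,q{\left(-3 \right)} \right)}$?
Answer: $- \frac{2}{13} \approx -0.15385$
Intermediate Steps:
$s = \frac{1}{2}$ ($s = \frac{2 \cdot 1}{4} = \frac{1}{4} \cdot 2 = \frac{1}{2} \approx 0.5$)
$q{\left(R \right)} = \left(1 + R\right) \left(\frac{1}{2} + R\right)$ ($q{\left(R \right)} = \left(R + \frac{1}{2}\right) \left(R + 1\right) = \left(\frac{1}{2} + R\right) \left(1 + R\right) = \left(1 + R\right) \left(\frac{1}{2} + R\right)$)
$O{\left(I,M \right)} = \frac{I + M}{-35 + I}$
$\left(1 + 5\right) O{\left(-4,q{\left(-3 \right)} \right)} = \left(1 + 5\right) \frac{-4 + \left(\frac{1}{2} + \left(-3\right)^{2} + \frac{3}{2} \left(-3\right)\right)}{-35 - 4} = 6 \frac{-4 + \left(\frac{1}{2} + 9 - \frac{9}{2}\right)}{-39} = 6 \left(- \frac{-4 + 5}{39}\right) = 6 \left(\left(- \frac{1}{39}\right) 1\right) = 6 \left(- \frac{1}{39}\right) = - \frac{2}{13}$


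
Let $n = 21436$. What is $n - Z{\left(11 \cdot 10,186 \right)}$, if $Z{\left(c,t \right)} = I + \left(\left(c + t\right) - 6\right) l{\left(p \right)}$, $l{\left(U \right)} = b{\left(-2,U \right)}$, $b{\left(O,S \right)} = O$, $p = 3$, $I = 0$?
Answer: $22016$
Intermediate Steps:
$l{\left(U \right)} = -2$
$Z{\left(c,t \right)} = 12 - 2 c - 2 t$ ($Z{\left(c,t \right)} = 0 + \left(\left(c + t\right) - 6\right) \left(-2\right) = 0 + \left(-6 + c + t\right) \left(-2\right) = 0 - \left(-12 + 2 c + 2 t\right) = 12 - 2 c - 2 t$)
$n - Z{\left(11 \cdot 10,186 \right)} = 21436 - \left(12 - 2 \cdot 11 \cdot 10 - 372\right) = 21436 - \left(12 - 220 - 372\right) = 21436 - -580 = 21436 + 580 = 22016$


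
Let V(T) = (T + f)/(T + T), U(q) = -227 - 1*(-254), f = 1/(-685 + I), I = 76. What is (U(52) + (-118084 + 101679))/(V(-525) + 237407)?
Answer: -2618228025/37952556469 ≈ -0.068987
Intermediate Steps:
f = -1/609 (f = 1/(-685 + 76) = 1/(-609) = -1/609 ≈ -0.0016420)
U(q) = 27 (U(q) = -227 + 254 = 27)
V(T) = (-1/609 + T)/(2*T) (V(T) = (T - 1/609)/(T + T) = (-1/609 + T)/((2*T)) = (-1/609 + T)*(1/(2*T)) = (-1/609 + T)/(2*T))
(U(52) + (-118084 + 101679))/(V(-525) + 237407) = (27 + (-118084 + 101679))/((1/1218)*(-1 + 609*(-525))/(-525) + 237407) = (27 - 16405)/((1/1218)*(-1/525)*(-1 - 319725) + 237407) = -16378/((1/1218)*(-1/525)*(-319726) + 237407) = -16378/(159863/319725 + 237407) = -16378/75905112938/319725 = -16378*319725/75905112938 = -2618228025/37952556469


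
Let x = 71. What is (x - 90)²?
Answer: 361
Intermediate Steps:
(x - 90)² = (71 - 90)² = (-19)² = 361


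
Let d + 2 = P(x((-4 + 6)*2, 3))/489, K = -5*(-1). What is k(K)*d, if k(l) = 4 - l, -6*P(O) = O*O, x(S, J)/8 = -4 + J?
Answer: 2966/1467 ≈ 2.0218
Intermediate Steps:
x(S, J) = -32 + 8*J (x(S, J) = 8*(-4 + J) = -32 + 8*J)
P(O) = -O²/6 (P(O) = -O*O/6 = -O²/6)
K = 5
d = -2966/1467 (d = -2 - (-32 + 8*3)²/6/489 = -2 - (-32 + 24)²/6*(1/489) = -2 - ⅙*(-8)²*(1/489) = -2 - ⅙*64*(1/489) = -2 - 32/3*1/489 = -2 - 32/1467 = -2966/1467 ≈ -2.0218)
k(K)*d = (4 - 1*5)*(-2966/1467) = (4 - 5)*(-2966/1467) = -1*(-2966/1467) = 2966/1467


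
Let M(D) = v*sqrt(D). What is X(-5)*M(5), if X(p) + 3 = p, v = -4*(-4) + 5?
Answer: -168*sqrt(5) ≈ -375.66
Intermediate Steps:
v = 21 (v = 16 + 5 = 21)
X(p) = -3 + p
M(D) = 21*sqrt(D)
X(-5)*M(5) = (-3 - 5)*(21*sqrt(5)) = -168*sqrt(5)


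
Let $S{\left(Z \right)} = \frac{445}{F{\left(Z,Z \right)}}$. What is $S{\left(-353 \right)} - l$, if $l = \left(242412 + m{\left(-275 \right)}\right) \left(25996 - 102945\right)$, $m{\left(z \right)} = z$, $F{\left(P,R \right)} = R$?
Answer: $\frac{6577166604144}{353} \approx 1.8632 \cdot 10^{10}$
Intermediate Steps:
$l = -18632200013$ ($l = \left(242412 - 275\right) \left(25996 - 102945\right) = 242137 \left(25996 - 102945\right) = 242137 \left(-76949\right) = -18632200013$)
$S{\left(Z \right)} = \frac{445}{Z}$
$S{\left(-353 \right)} - l = \frac{445}{-353} - -18632200013 = 445 \left(- \frac{1}{353}\right) + 18632200013 = - \frac{445}{353} + 18632200013 = \frac{6577166604144}{353}$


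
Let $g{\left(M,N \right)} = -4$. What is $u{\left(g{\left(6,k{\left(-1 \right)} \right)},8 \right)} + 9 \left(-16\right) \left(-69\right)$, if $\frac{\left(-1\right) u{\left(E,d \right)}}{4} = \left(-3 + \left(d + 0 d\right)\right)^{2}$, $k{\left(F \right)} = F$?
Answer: $9836$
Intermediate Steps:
$u{\left(E,d \right)} = - 4 \left(-3 + d\right)^{2}$ ($u{\left(E,d \right)} = - 4 \left(-3 + \left(d + 0 d\right)\right)^{2} = - 4 \left(-3 + \left(d + 0\right)\right)^{2} = - 4 \left(-3 + d\right)^{2}$)
$u{\left(g{\left(6,k{\left(-1 \right)} \right)},8 \right)} + 9 \left(-16\right) \left(-69\right) = - 4 \left(-3 + 8\right)^{2} + 9 \left(-16\right) \left(-69\right) = - 4 \cdot 5^{2} - -9936 = \left(-4\right) 25 + 9936 = -100 + 9936 = 9836$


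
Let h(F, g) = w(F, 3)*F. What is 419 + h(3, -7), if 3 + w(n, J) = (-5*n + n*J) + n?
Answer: 401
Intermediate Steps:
w(n, J) = -3 - 4*n + J*n (w(n, J) = -3 + ((-5*n + n*J) + n) = -3 + ((-5*n + J*n) + n) = -3 + (-4*n + J*n) = -3 - 4*n + J*n)
h(F, g) = F*(-3 - F) (h(F, g) = (-3 - 4*F + 3*F)*F = (-3 - F)*F = F*(-3 - F))
419 + h(3, -7) = 419 - 1*3*(3 + 3) = 419 - 1*3*6 = 419 - 18 = 401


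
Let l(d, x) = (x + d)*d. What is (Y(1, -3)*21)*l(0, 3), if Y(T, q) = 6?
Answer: 0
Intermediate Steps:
l(d, x) = d*(d + x) (l(d, x) = (d + x)*d = d*(d + x))
(Y(1, -3)*21)*l(0, 3) = (6*21)*(0*(0 + 3)) = 126*(0*3) = 126*0 = 0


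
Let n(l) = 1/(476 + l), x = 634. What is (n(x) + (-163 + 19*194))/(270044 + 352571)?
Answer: 3910531/691102650 ≈ 0.0056584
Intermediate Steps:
(n(x) + (-163 + 19*194))/(270044 + 352571) = (1/(476 + 634) + (-163 + 19*194))/(270044 + 352571) = (1/1110 + (-163 + 3686))/622615 = (1/1110 + 3523)*(1/622615) = (3910531/1110)*(1/622615) = 3910531/691102650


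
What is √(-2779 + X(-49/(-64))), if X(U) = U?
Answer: I*√177807/8 ≈ 52.709*I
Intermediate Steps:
√(-2779 + X(-49/(-64))) = √(-2779 - 49/(-64)) = √(-2779 - 49*(-1/64)) = √(-2779 + 49/64) = √(-177807/64) = I*√177807/8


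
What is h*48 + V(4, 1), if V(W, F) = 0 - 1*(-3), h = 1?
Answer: 51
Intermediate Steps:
V(W, F) = 3 (V(W, F) = 0 + 3 = 3)
h*48 + V(4, 1) = 1*48 + 3 = 48 + 3 = 51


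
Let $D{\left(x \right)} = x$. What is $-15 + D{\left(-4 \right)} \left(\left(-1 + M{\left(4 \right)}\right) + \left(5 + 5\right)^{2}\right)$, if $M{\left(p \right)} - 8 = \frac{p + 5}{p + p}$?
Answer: $- \frac{895}{2} \approx -447.5$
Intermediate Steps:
$M{\left(p \right)} = 8 + \frac{5 + p}{2 p}$ ($M{\left(p \right)} = 8 + \frac{p + 5}{p + p} = 8 + \frac{5 + p}{2 p}$)
$-15 + D{\left(-4 \right)} \left(\left(-1 + M{\left(4 \right)}\right) + \left(5 + 5\right)^{2}\right) = -15 - 4 \left(\left(-1 + \frac{5 + 17 \cdot 4}{2 \cdot 4}\right) + \left(5 + 5\right)^{2}\right) = -15 - 4 \left(\left(-1 + \frac{1}{2} \cdot \frac{1}{4} \left(5 + 68\right)\right) + 10^{2}\right) = -15 - 4 \left(\left(-1 + \frac{1}{2} \cdot \frac{1}{4} \cdot 73\right) + 100\right) = -15 - 4 \left(\left(-1 + \frac{73}{8}\right) + 100\right) = -15 - 4 \left(\frac{65}{8} + 100\right) = -15 - \frac{865}{2} = - \frac{895}{2}$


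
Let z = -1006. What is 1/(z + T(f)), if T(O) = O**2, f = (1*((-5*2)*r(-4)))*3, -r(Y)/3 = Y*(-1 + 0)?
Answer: 1/128594 ≈ 7.7764e-6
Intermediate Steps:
r(Y) = 3*Y (r(Y) = -3*Y*(-1 + 0) = -3*Y*(-1) = -(-3)*Y = 3*Y)
f = 360 (f = (1*((-5*2)*(3*(-4))))*3 = (1*(-10*(-12)))*3 = (1*120)*3 = 120*3 = 360)
1/(z + T(f)) = 1/(-1006 + 360**2) = 1/(-1006 + 129600) = 1/128594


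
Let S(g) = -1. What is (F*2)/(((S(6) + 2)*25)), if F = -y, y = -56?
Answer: 112/25 ≈ 4.4800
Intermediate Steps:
F = 56 (F = -1*(-56) = 56)
(F*2)/(((S(6) + 2)*25)) = (56*2)/(((-1 + 2)*25)) = 112/((1*25)) = 112/25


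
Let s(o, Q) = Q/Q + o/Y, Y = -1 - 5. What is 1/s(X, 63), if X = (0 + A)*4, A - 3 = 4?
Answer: -3/11 ≈ -0.27273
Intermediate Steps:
A = 7 (A = 3 + 4 = 7)
Y = -6
X = 28 (X = (0 + 7)*4 = 7*4 = 28)
s(o, Q) = 1 - o/6 (s(o, Q) = Q/Q + o/(-6) = 1 + o*(-1/6) = 1 - o/6)
1/s(X, 63) = 1/(1 - 1/6*28) = 1/(1 - 14/3) = 1/(-11/3) = -3/11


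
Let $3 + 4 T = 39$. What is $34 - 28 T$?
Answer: $-218$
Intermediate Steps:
$T = 9$ ($T = - \frac{3}{4} + \frac{1}{4} \cdot 39 = - \frac{3}{4} + \frac{39}{4} = 9$)
$34 - 28 T = 34 - 252 = -218$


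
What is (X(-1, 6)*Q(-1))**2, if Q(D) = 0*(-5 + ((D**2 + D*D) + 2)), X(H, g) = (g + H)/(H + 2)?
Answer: 0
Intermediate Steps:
X(H, g) = (H + g)/(2 + H)
Q(D) = 0 (Q(D) = 0*(-5 + ((D**2 + D**2) + 2)) = 0*(-5 + (2*D**2 + 2)) = 0*(-5 + (2 + 2*D**2)) = 0*(-3 + 2*D**2) = 0)
(X(-1, 6)*Q(-1))**2 = (((-1 + 6)/(2 - 1))*0)**2 = ((5/1)*0)**2 = ((1*5)*0)**2 = (5*0)**2 = 0**2 = 0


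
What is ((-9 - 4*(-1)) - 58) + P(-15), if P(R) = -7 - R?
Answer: -55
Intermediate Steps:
((-9 - 4*(-1)) - 58) + P(-15) = ((-9 - 4*(-1)) - 58) + (-7 - 1*(-15)) = ((-9 + 4) - 58) + (-7 + 15) = (-5 - 58) + 8 = -63 + 8 = -55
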